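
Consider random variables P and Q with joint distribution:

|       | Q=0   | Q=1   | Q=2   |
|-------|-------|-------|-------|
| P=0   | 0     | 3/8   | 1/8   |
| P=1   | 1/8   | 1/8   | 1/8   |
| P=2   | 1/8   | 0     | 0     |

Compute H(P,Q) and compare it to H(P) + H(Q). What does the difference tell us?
Marginal P(P) (row sums):
  P(P=0) = 0 + 3/8 + 1/8 = 1/2
  P(P=1) = 1/8 + 1/8 + 1/8 = 3/8
  P(P=2) = 1/8 + 0 + 0 = 1/8
Marginal P(Q) (column sums):
  P(Q=0) = 0 + 1/8 + 1/8 = 1/4
  P(Q=1) = 3/8 + 1/8 + 0 = 1/2
  P(Q=2) = 1/8 + 1/8 + 0 = 1/4

H(P,Q) = -[(3/8)·log₂(3/8) + (1/8)·log₂(1/8) + (1/8)·log₂(1/8) + (1/8)·log₂(1/8) + (1/8)·log₂(1/8) + (1/8)·log₂(1/8)]
  = 0.5306 + 0.3750 + 0.3750 + 0.3750 + 0.3750 + 0.3750
  = 2.4056 bits
H(P) = -[(1/2)·log₂(1/2) + (3/8)·log₂(3/8) + (1/8)·log₂(1/8)]
  = 0.5000 + 0.5306 + 0.3750
  = 1.4056 bits
H(Q) = -[(1/4)·log₂(1/4) + (1/2)·log₂(1/2) + (1/4)·log₂(1/4)]
  = 0.5000 + 0.5000 + 0.5000
  = 1.5000 bits

H(P) + H(Q) = 1.4056 + 1.5000 = 2.9056 bits
Difference: H(P) + H(Q) - H(P,Q) = 2.9056 - 2.4056 = 0.5000 bits = I(P;Q)

The difference is the mutual information; it is positive here, so P and Q are dependent (knowing one reduces uncertainty about the other by 0.5000 bits).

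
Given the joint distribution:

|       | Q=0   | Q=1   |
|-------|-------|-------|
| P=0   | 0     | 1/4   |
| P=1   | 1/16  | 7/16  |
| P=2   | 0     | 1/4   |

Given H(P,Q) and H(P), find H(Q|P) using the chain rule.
From the chain rule: H(P,Q) = H(P) + H(Q|P)
Therefore: H(Q|P) = H(P,Q) - H(P)

H(P,Q) = -[(1/4)·log₂(1/4) + (1/16)·log₂(1/16) + (7/16)·log₂(7/16) + (1/4)·log₂(1/4)]
  = 0.5000 + 0.2500 + 0.5218 + 0.5000
  = 1.7718 bits
Marginal P(P) (row sums):
  P(P=0) = 0 + 1/4 = 1/4
  P(P=1) = 1/16 + 7/16 = 1/2
  P(P=2) = 0 + 1/4 = 1/4
H(P) = -[(1/4)·log₂(1/4) + (1/2)·log₂(1/2) + (1/4)·log₂(1/4)]
  = 0.5000 + 0.5000 + 0.5000
  = 1.5000 bits

H(Q|P) = 1.7718 - 1.5000 = 0.2718 bits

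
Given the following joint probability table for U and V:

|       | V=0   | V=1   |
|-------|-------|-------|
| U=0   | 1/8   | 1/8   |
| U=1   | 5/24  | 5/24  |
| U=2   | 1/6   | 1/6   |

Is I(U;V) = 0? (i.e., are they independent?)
Marginal P(U) (row sums):
  P(U=0) = 1/8 + 1/8 = 1/4
  P(U=1) = 5/24 + 5/24 = 5/12
  P(U=2) = 1/6 + 1/6 = 1/3
Marginal P(V) (column sums):
  P(V=0) = 1/8 + 5/24 + 1/6 = 1/2
  P(V=1) = 1/8 + 5/24 + 1/6 = 1/2

U and V are independent iff P(U=i,V=j) = P(U=i)·P(V=j) for every cell.
  P(U=0)·P(V=0) = 1/4 × 1/2 = 1/8 = P(U=0,V=0) ✓
  P(U=0)·P(V=1) = 1/4 × 1/2 = 1/8 = P(U=0,V=1) ✓
  P(U=1)·P(V=0) = 5/12 × 1/2 = 5/24 = P(U=1,V=0) ✓
  P(U=1)·P(V=1) = 5/12 × 1/2 = 5/24 = P(U=1,V=1) ✓
  P(U=2)·P(V=0) = 1/3 × 1/2 = 1/6 = P(U=2,V=0) ✓
  P(U=2)·P(V=1) = 1/3 × 1/2 = 1/6 = P(U=2,V=1) ✓

Yes, U and V are independent: every cell factors, so I(U;V) = 0 bits.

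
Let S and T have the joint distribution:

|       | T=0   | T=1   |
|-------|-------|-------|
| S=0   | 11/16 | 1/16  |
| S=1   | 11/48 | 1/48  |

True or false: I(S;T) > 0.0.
Marginal P(S) (row sums):
  P(S=0) = 11/16 + 1/16 = 3/4
  P(S=1) = 11/48 + 1/48 = 1/4
Marginal P(T) (column sums):
  P(T=0) = 11/16 + 11/48 = 11/12
  P(T=1) = 1/16 + 1/48 = 1/12

H(S) = -[(3/4)·log₂(3/4) + (1/4)·log₂(1/4)]
  = 0.3113 + 0.5000
  = 0.8113 bits
H(T) = -[(11/12)·log₂(11/12) + (1/12)·log₂(1/12)]
  = 0.1151 + 0.2987
  = 0.4138 bits
H(S,T) = -[(11/16)·log₂(11/16) + (1/16)·log₂(1/16) + (11/48)·log₂(11/48) + (1/48)·log₂(1/48)]
  = 0.3716 + 0.2500 + 0.4871 + 0.1164
  = 1.2251 bits

I(S;T) = H(S) + H(T) - H(S,T)
  = 0.8113 + 0.4138 - 1.2251
  = 0.0000 bits

False. I(S;T) = 0.0000 bits, which is ≤ 0.0 bits.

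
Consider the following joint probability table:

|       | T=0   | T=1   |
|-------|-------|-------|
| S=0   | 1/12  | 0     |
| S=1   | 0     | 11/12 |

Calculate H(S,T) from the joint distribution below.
H(S,T) = -Σ P(S,T) log₂ P(S,T), summed over the non-zero cells:
H(S,T) = -[(1/12)·log₂(1/12) + (11/12)·log₂(11/12)]
  = 0.2987 + 0.1151
  = 0.4138 bits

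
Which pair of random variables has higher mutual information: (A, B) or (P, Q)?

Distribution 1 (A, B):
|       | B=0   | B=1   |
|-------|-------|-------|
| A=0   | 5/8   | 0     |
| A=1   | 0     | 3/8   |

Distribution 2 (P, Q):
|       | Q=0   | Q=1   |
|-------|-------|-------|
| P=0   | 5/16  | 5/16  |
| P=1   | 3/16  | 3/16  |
Distribution 1 (A, B):
Marginal P(A) (row sums):
  P(A=0) = 5/8 + 0 = 5/8
  P(A=1) = 0 + 3/8 = 3/8
Marginal P(B) (column sums):
  P(B=0) = 5/8 + 0 = 5/8
  P(B=1) = 0 + 3/8 = 3/8

H(A) = -[(5/8)·log₂(5/8) + (3/8)·log₂(3/8)]
  = 0.4238 + 0.5306
  = 0.9544 bits
H(B) = -[(5/8)·log₂(5/8) + (3/8)·log₂(3/8)]
  = 0.4238 + 0.5306
  = 0.9544 bits
H(A,B) = -[(5/8)·log₂(5/8) + (3/8)·log₂(3/8)]
  = 0.4238 + 0.5306
  = 0.9544 bits

I(A;B) = H(A) + H(B) - H(A,B)
  = 0.9544 + 0.9544 - 0.9544
  = 0.9544 bits

Distribution 2 (P, Q):
Marginal P(P) (row sums):
  P(P=0) = 5/16 + 5/16 = 5/8
  P(P=1) = 3/16 + 3/16 = 3/8
Marginal P(Q) (column sums):
  P(Q=0) = 5/16 + 3/16 = 1/2
  P(Q=1) = 5/16 + 3/16 = 1/2

H(P) = -[(5/8)·log₂(5/8) + (3/8)·log₂(3/8)]
  = 0.4238 + 0.5306
  = 0.9544 bits
H(Q) = -[(1/2)·log₂(1/2) + (1/2)·log₂(1/2)]
  = 0.5000 + 0.5000
  = 1.0000 bits
H(P,Q) = -[(5/16)·log₂(5/16) + (5/16)·log₂(5/16) + (3/16)·log₂(3/16) + (3/16)·log₂(3/16)]
  = 0.5244 + 0.5244 + 0.4528 + 0.4528
  = 1.9544 bits

I(P;Q) = H(P) + H(Q) - H(P,Q)
  = 0.9544 + 1.0000 - 1.9544
  = 0.0000 bits

I(A;B) = 0.9544 bits > I(P;Q) = 0.0000 bits, so (A, B) has the higher mutual information (stronger dependence).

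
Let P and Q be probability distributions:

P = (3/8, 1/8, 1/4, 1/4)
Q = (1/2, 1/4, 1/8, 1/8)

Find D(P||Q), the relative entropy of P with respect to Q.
D(P||Q) = Σ P(i) log₂(P(i)/Q(i))
  i=0: (3/8) × log₂((3/8)/(1/2)) = (3/8) × log₂(3/4) = -0.1556
  i=1: (1/8) × log₂((1/8)/(1/4)) = (1/8) × log₂(1/2) = -0.1250
  i=2: (1/4) × log₂((1/4)/(1/8)) = (1/4) × log₂(2) = 0.2500
  i=3: (1/4) × log₂((1/4)/(1/8)) = (1/4) × log₂(2) = 0.2500
D(P||Q) = -0.1556 - 0.1250 + 0.2500 + 0.2500
  = 0.2194 bits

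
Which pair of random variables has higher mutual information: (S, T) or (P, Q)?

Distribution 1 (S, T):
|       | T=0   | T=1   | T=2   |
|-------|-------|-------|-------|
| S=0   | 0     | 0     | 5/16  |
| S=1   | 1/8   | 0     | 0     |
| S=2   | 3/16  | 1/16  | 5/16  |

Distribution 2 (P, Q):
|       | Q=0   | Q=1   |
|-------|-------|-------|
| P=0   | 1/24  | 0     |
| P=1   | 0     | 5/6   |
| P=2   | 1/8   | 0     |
Distribution 1 (S, T):
Marginal P(S) (row sums):
  P(S=0) = 0 + 0 + 5/16 = 5/16
  P(S=1) = 1/8 + 0 + 0 = 1/8
  P(S=2) = 3/16 + 1/16 + 5/16 = 9/16
Marginal P(T) (column sums):
  P(T=0) = 0 + 1/8 + 3/16 = 5/16
  P(T=1) = 0 + 0 + 1/16 = 1/16
  P(T=2) = 5/16 + 0 + 5/16 = 5/8

H(S) = -[(5/16)·log₂(5/16) + (1/8)·log₂(1/8) + (9/16)·log₂(9/16)]
  = 0.5244 + 0.3750 + 0.4669
  = 1.3663 bits
H(T) = -[(5/16)·log₂(5/16) + (1/16)·log₂(1/16) + (5/8)·log₂(5/8)]
  = 0.5244 + 0.2500 + 0.4238
  = 1.1982 bits
H(S,T) = -[(5/16)·log₂(5/16) + (1/8)·log₂(1/8) + (3/16)·log₂(3/16) + (1/16)·log₂(1/16) + (5/16)·log₂(5/16)]
  = 0.5244 + 0.3750 + 0.4528 + 0.2500 + 0.5244
  = 2.1266 bits

I(S;T) = H(S) + H(T) - H(S,T)
  = 1.3663 + 1.1982 - 2.1266
  = 0.4379 bits

Distribution 2 (P, Q):
Marginal P(P) (row sums):
  P(P=0) = 1/24 + 0 = 1/24
  P(P=1) = 0 + 5/6 = 5/6
  P(P=2) = 1/8 + 0 = 1/8
Marginal P(Q) (column sums):
  P(Q=0) = 1/24 + 0 + 1/8 = 1/6
  P(Q=1) = 0 + 5/6 + 0 = 5/6

H(P) = -[(1/24)·log₂(1/24) + (5/6)·log₂(5/6) + (1/8)·log₂(1/8)]
  = 0.1910 + 0.2192 + 0.3750
  = 0.7852 bits
H(Q) = -[(1/6)·log₂(1/6) + (5/6)·log₂(5/6)]
  = 0.4308 + 0.2192
  = 0.6500 bits
H(P,Q) = -[(1/24)·log₂(1/24) + (5/6)·log₂(5/6) + (1/8)·log₂(1/8)]
  = 0.1910 + 0.2192 + 0.3750
  = 0.7852 bits

I(P;Q) = H(P) + H(Q) - H(P,Q)
  = 0.7852 + 0.6500 - 0.7852
  = 0.6500 bits

I(P;Q) = 0.6500 bits > I(S;T) = 0.4379 bits, so (P, Q) has the higher mutual information (stronger dependence).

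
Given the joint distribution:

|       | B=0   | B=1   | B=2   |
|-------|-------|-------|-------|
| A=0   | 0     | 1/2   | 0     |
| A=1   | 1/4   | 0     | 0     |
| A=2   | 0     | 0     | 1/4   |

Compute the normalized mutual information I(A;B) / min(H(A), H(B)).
Marginal P(A) (row sums):
  P(A=0) = 0 + 1/2 + 0 = 1/2
  P(A=1) = 1/4 + 0 + 0 = 1/4
  P(A=2) = 0 + 0 + 1/4 = 1/4
Marginal P(B) (column sums):
  P(B=0) = 0 + 1/4 + 0 = 1/4
  P(B=1) = 1/2 + 0 + 0 = 1/2
  P(B=2) = 0 + 0 + 1/4 = 1/4

H(A) = -[(1/2)·log₂(1/2) + (1/4)·log₂(1/4) + (1/4)·log₂(1/4)]
  = 0.5000 + 0.5000 + 0.5000
  = 1.5000 bits
H(B) = -[(1/4)·log₂(1/4) + (1/2)·log₂(1/2) + (1/4)·log₂(1/4)]
  = 0.5000 + 0.5000 + 0.5000
  = 1.5000 bits
H(A,B) = -[(1/2)·log₂(1/2) + (1/4)·log₂(1/4) + (1/4)·log₂(1/4)]
  = 0.5000 + 0.5000 + 0.5000
  = 1.5000 bits

I(A;B) = H(A) + H(B) - H(A,B)
  = 1.5000 + 1.5000 - 1.5000
  = 1.5000 bits

min(H(A), H(B)) = min(1.5000, 1.5000) = 1.5000 bits
Normalized MI = 1.5000 / 1.5000 = 1.0000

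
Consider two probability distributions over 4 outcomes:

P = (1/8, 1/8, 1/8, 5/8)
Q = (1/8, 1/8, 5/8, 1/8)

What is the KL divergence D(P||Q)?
D(P||Q) = Σ P(i) log₂(P(i)/Q(i))
  i=0: (1/8) × log₂((1/8)/(1/8)) = (1/8) × log₂(1) = 0.0000
  i=1: (1/8) × log₂((1/8)/(1/8)) = (1/8) × log₂(1) = 0.0000
  i=2: (1/8) × log₂((1/8)/(5/8)) = (1/8) × log₂(1/5) = -0.2902
  i=3: (5/8) × log₂((5/8)/(1/8)) = (5/8) × log₂(5) = 1.4512
D(P||Q) = 0.0000 + 0.0000 - 0.2902 + 1.4512
  = 1.1610 bits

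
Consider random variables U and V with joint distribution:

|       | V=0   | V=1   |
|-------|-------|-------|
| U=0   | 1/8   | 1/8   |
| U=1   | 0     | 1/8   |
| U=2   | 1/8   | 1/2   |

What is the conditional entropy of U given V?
Marginal P(V) (column sums):
  P(V=0) = 1/8 + 0 + 1/8 = 1/4
  P(V=1) = 1/8 + 1/8 + 1/2 = 3/4

H(U|V) = -Σ P(U,V)·log₂ P(U|V), where P(U|V) = P(U,V) / P(V)
  (cells with P(U,V) = 0 contribute 0)
  (U=0,V=0): P(U|V) = (1/8)/(1/4) = 1/2;  -(1/8)·log₂(1/2) = 0.1250
  (U=0,V=1): P(U|V) = (1/8)/(3/4) = 1/6;  -(1/8)·log₂(1/6) = 0.3231
  (U=1,V=1): P(U|V) = (1/8)/(3/4) = 1/6;  -(1/8)·log₂(1/6) = 0.3231
  (U=2,V=0): P(U|V) = (1/8)/(1/4) = 1/2;  -(1/8)·log₂(1/2) = 0.1250
  (U=2,V=1): P(U|V) = (1/2)/(3/4) = 2/3;  -(1/2)·log₂(2/3) = 0.2925
H(U|V) = 0.1250 + 0.3231 + 0.3231 + 0.1250 + 0.2925
  = 1.1887 bits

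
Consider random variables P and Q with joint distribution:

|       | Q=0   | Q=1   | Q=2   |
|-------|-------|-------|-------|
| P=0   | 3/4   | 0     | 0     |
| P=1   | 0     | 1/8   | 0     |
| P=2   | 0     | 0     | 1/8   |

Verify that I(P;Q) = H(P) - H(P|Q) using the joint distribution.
Left side, from I(P;Q) = H(P) + H(Q) - H(P,Q):
Marginal P(P) (row sums):
  P(P=0) = 3/4 + 0 + 0 = 3/4
  P(P=1) = 0 + 1/8 + 0 = 1/8
  P(P=2) = 0 + 0 + 1/8 = 1/8
Marginal P(Q) (column sums):
  P(Q=0) = 3/4 + 0 + 0 = 3/4
  P(Q=1) = 0 + 1/8 + 0 = 1/8
  P(Q=2) = 0 + 0 + 1/8 = 1/8

H(P) = -[(3/4)·log₂(3/4) + (1/8)·log₂(1/8) + (1/8)·log₂(1/8)]
  = 0.3113 + 0.3750 + 0.3750
  = 1.0613 bits
H(Q) = -[(3/4)·log₂(3/4) + (1/8)·log₂(1/8) + (1/8)·log₂(1/8)]
  = 0.3113 + 0.3750 + 0.3750
  = 1.0613 bits
H(P,Q) = -[(3/4)·log₂(3/4) + (1/8)·log₂(1/8) + (1/8)·log₂(1/8)]
  = 0.3113 + 0.3750 + 0.3750
  = 1.0613 bits

I(P;Q) = H(P) + H(Q) - H(P,Q)
  = 1.0613 + 1.0613 - 1.0613
  = 1.0613 bits

Right side, with H(P|Q) computed directly from the conditional probabilities:
H(P|Q) = -Σ P(P,Q)·log₂ P(P|Q), where P(P|Q) = P(P,Q) / P(Q)
  (cells with P(P,Q) = 0 contribute 0)
  (P=0,Q=0): P(P|Q) = (3/4)/(3/4) = 1;  -(3/4)·log₂(1) = 0.0000
  (P=1,Q=1): P(P|Q) = (1/8)/(1/8) = 1;  -(1/8)·log₂(1) = 0.0000
  (P=2,Q=2): P(P|Q) = (1/8)/(1/8) = 1;  -(1/8)·log₂(1) = 0.0000
H(P|Q) = 0.0000 + 0.0000 + 0.0000
  = 0.0000 bits
H(P) - H(P|Q) = 1.0613 - 0.0000 = 1.0613 bits

Both sides equal 1.0613 bits, so I(P;Q) = H(P) - H(P|Q) ✓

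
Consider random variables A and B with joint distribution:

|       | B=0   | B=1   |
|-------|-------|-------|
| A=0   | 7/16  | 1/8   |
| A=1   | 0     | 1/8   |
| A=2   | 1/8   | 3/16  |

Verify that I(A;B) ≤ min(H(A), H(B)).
Marginal P(A) (row sums):
  P(A=0) = 7/16 + 1/8 = 9/16
  P(A=1) = 0 + 1/8 = 1/8
  P(A=2) = 1/8 + 3/16 = 5/16
Marginal P(B) (column sums):
  P(B=0) = 7/16 + 0 + 1/8 = 9/16
  P(B=1) = 1/8 + 1/8 + 3/16 = 7/16

H(A) = -[(9/16)·log₂(9/16) + (1/8)·log₂(1/8) + (5/16)·log₂(5/16)]
  = 0.4669 + 0.3750 + 0.5244
  = 1.3663 bits
H(B) = -[(9/16)·log₂(9/16) + (7/16)·log₂(7/16)]
  = 0.4669 + 0.5218
  = 0.9887 bits
H(A,B) = -[(7/16)·log₂(7/16) + (1/8)·log₂(1/8) + (1/8)·log₂(1/8) + (1/8)·log₂(1/8) + (3/16)·log₂(3/16)]
  = 0.5218 + 0.3750 + 0.3750 + 0.3750 + 0.4528
  = 2.0996 bits

I(A;B) = H(A) + H(B) - H(A,B)
  = 1.3663 + 0.9887 - 2.0996
  = 0.2554 bits

min(H(A), H(B)) = min(1.3663, 0.9887) = 0.9887 bits
Since 0.2554 ≤ 0.9887, the bound is satisfied ✓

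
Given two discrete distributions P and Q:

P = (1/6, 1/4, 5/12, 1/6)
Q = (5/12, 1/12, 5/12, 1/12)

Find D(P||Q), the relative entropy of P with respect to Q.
D(P||Q) = Σ P(i) log₂(P(i)/Q(i))
  i=0: (1/6) × log₂((1/6)/(5/12)) = (1/6) × log₂(2/5) = -0.2203
  i=1: (1/4) × log₂((1/4)/(1/12)) = (1/4) × log₂(3) = 0.3962
  i=2: (5/12) × log₂((5/12)/(5/12)) = (5/12) × log₂(1) = 0.0000
  i=3: (1/6) × log₂((1/6)/(1/12)) = (1/6) × log₂(2) = 0.1667
D(P||Q) = -0.2203 + 0.3962 + 0.0000 + 0.1667
  = 0.3426 bits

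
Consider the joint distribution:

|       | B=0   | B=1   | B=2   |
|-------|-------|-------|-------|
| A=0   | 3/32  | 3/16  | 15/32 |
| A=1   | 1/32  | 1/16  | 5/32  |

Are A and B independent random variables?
Marginal P(A) (row sums):
  P(A=0) = 3/32 + 3/16 + 15/32 = 3/4
  P(A=1) = 1/32 + 1/16 + 5/32 = 1/4
Marginal P(B) (column sums):
  P(B=0) = 3/32 + 1/32 = 1/8
  P(B=1) = 3/16 + 1/16 = 1/4
  P(B=2) = 15/32 + 5/32 = 5/8

A and B are independent iff P(A=i,B=j) = P(A=i)·P(B=j) for every cell.
  P(A=0)·P(B=0) = 3/4 × 1/8 = 3/32 = P(A=0,B=0) ✓
  P(A=0)·P(B=1) = 3/4 × 1/4 = 3/16 = P(A=0,B=1) ✓
  P(A=0)·P(B=2) = 3/4 × 5/8 = 15/32 = P(A=0,B=2) ✓
  P(A=1)·P(B=0) = 1/4 × 1/8 = 1/32 = P(A=1,B=0) ✓
  P(A=1)·P(B=1) = 1/4 × 1/4 = 1/16 = P(A=1,B=1) ✓
  P(A=1)·P(B=2) = 1/4 × 5/8 = 5/32 = P(A=1,B=2) ✓

Yes, A and B are independent: every cell factors, so I(A;B) = 0 bits.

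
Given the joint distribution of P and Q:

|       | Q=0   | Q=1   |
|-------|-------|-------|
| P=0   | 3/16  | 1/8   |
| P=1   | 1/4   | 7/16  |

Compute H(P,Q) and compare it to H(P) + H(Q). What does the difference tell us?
Marginal P(P) (row sums):
  P(P=0) = 3/16 + 1/8 = 5/16
  P(P=1) = 1/4 + 7/16 = 11/16
Marginal P(Q) (column sums):
  P(Q=0) = 3/16 + 1/4 = 7/16
  P(Q=1) = 1/8 + 7/16 = 9/16

H(P,Q) = -[(3/16)·log₂(3/16) + (1/8)·log₂(1/8) + (1/4)·log₂(1/4) + (7/16)·log₂(7/16)]
  = 0.4528 + 0.3750 + 0.5000 + 0.5218
  = 1.8496 bits
H(P) = -[(5/16)·log₂(5/16) + (11/16)·log₂(11/16)]
  = 0.5244 + 0.3716
  = 0.8960 bits
H(Q) = -[(7/16)·log₂(7/16) + (9/16)·log₂(9/16)]
  = 0.5218 + 0.4669
  = 0.9887 bits

H(P) + H(Q) = 0.8960 + 0.9887 = 1.8847 bits
Difference: H(P) + H(Q) - H(P,Q) = 1.8847 - 1.8496 = 0.0351 bits = I(P;Q)

The difference is the mutual information; it is positive here, so P and Q are dependent (knowing one reduces uncertainty about the other by 0.0351 bits).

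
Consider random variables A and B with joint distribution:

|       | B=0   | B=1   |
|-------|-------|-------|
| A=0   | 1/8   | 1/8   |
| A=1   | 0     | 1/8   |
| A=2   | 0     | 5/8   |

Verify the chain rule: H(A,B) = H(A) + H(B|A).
Left side:
H(A,B) = -[(1/8)·log₂(1/8) + (1/8)·log₂(1/8) + (1/8)·log₂(1/8) + (5/8)·log₂(5/8)]
  = 0.3750 + 0.3750 + 0.3750 + 0.4238
  = 1.5488 bits

Right side:
Marginal P(A) (row sums):
  P(A=0) = 1/8 + 1/8 = 1/4
  P(A=1) = 0 + 1/8 = 1/8
  P(A=2) = 0 + 5/8 = 5/8
H(A) = -[(1/4)·log₂(1/4) + (1/8)·log₂(1/8) + (5/8)·log₂(5/8)]
  = 0.5000 + 0.3750 + 0.4238
  = 1.2988 bits
H(B|A) = -Σ P(A,B)·log₂ P(B|A), where P(B|A) = P(A,B) / P(A)
  (cells with P(A,B) = 0 contribute 0)
  (A=0,B=0): P(B|A) = (1/8)/(1/4) = 1/2;  -(1/8)·log₂(1/2) = 0.1250
  (A=0,B=1): P(B|A) = (1/8)/(1/4) = 1/2;  -(1/8)·log₂(1/2) = 0.1250
  (A=1,B=1): P(B|A) = (1/8)/(1/8) = 1;  -(1/8)·log₂(1) = 0.0000
  (A=2,B=1): P(B|A) = (5/8)/(5/8) = 1;  -(5/8)·log₂(1) = 0.0000
H(B|A) = 0.1250 + 0.1250 + 0.0000 + 0.0000
  = 0.2500 bits
H(A) + H(B|A) = 1.2988 + 0.2500 = 1.5488 bits

Both sides equal 1.5488 bits, so the chain rule holds ✓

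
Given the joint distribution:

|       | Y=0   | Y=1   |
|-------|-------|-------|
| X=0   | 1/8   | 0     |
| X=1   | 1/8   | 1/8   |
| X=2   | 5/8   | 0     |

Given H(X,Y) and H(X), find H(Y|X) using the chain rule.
From the chain rule: H(X,Y) = H(X) + H(Y|X)
Therefore: H(Y|X) = H(X,Y) - H(X)

H(X,Y) = -[(1/8)·log₂(1/8) + (1/8)·log₂(1/8) + (1/8)·log₂(1/8) + (5/8)·log₂(5/8)]
  = 0.3750 + 0.3750 + 0.3750 + 0.4238
  = 1.5488 bits
Marginal P(X) (row sums):
  P(X=0) = 1/8 + 0 = 1/8
  P(X=1) = 1/8 + 1/8 = 1/4
  P(X=2) = 5/8 + 0 = 5/8
H(X) = -[(1/8)·log₂(1/8) + (1/4)·log₂(1/4) + (5/8)·log₂(5/8)]
  = 0.3750 + 0.5000 + 0.4238
  = 1.2988 bits

H(Y|X) = 1.5488 - 1.2988 = 0.2500 bits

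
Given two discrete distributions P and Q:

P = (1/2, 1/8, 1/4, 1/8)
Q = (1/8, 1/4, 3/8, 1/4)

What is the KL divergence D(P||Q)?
D(P||Q) = Σ P(i) log₂(P(i)/Q(i))
  i=0: (1/2) × log₂((1/2)/(1/8)) = (1/2) × log₂(4) = 1.0000
  i=1: (1/8) × log₂((1/8)/(1/4)) = (1/8) × log₂(1/2) = -0.1250
  i=2: (1/4) × log₂((1/4)/(3/8)) = (1/4) × log₂(2/3) = -0.1462
  i=3: (1/8) × log₂((1/8)/(1/4)) = (1/8) × log₂(1/2) = -0.1250
D(P||Q) = 1.0000 - 0.1250 - 0.1462 - 0.1250
  = 0.6038 bits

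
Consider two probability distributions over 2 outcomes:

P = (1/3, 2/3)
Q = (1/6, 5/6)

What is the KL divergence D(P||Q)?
D(P||Q) = Σ P(i) log₂(P(i)/Q(i))
  i=0: (1/3) × log₂((1/3)/(1/6)) = (1/3) × log₂(2) = 0.3333
  i=1: (2/3) × log₂((2/3)/(5/6)) = (2/3) × log₂(4/5) = -0.2146
D(P||Q) = 0.3333 - 0.2146
  = 0.1187 bits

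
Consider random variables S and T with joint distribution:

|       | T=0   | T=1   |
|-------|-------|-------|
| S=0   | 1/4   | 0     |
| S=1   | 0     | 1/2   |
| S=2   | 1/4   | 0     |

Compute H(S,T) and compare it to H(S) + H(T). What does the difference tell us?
Marginal P(S) (row sums):
  P(S=0) = 1/4 + 0 = 1/4
  P(S=1) = 0 + 1/2 = 1/2
  P(S=2) = 1/4 + 0 = 1/4
Marginal P(T) (column sums):
  P(T=0) = 1/4 + 0 + 1/4 = 1/2
  P(T=1) = 0 + 1/2 + 0 = 1/2

H(S,T) = -[(1/4)·log₂(1/4) + (1/2)·log₂(1/2) + (1/4)·log₂(1/4)]
  = 0.5000 + 0.5000 + 0.5000
  = 1.5000 bits
H(S) = -[(1/4)·log₂(1/4) + (1/2)·log₂(1/2) + (1/4)·log₂(1/4)]
  = 0.5000 + 0.5000 + 0.5000
  = 1.5000 bits
H(T) = -[(1/2)·log₂(1/2) + (1/2)·log₂(1/2)]
  = 0.5000 + 0.5000
  = 1.0000 bits

H(S) + H(T) = 1.5000 + 1.0000 = 2.5000 bits
Difference: H(S) + H(T) - H(S,T) = 2.5000 - 1.5000 = 1.0000 bits = I(S;T)

The difference is the mutual information; it is positive here, so S and T are dependent (knowing one reduces uncertainty about the other by 1.0000 bits).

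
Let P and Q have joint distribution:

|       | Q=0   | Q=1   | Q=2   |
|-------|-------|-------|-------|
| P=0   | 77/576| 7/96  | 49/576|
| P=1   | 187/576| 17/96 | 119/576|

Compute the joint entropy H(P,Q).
H(P,Q) = -Σ P(P,Q) log₂ P(P,Q), summed over the non-zero cells:
H(P,Q) = -[(77/576)·log₂(77/576) + (7/96)·log₂(7/96) + (49/576)·log₂(49/576) + (187/576)·log₂(187/576) + (17/96)·log₂(17/96) + (119/576)·log₂(119/576)]
  = 0.3881 + 0.2755 + 0.3024 + 0.5269 + 0.4423 + 0.4700
  = 2.4052 bits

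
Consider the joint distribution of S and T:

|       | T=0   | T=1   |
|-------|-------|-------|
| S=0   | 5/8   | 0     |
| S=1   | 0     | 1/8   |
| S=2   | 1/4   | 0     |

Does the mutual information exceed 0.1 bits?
Marginal P(S) (row sums):
  P(S=0) = 5/8 + 0 = 5/8
  P(S=1) = 0 + 1/8 = 1/8
  P(S=2) = 1/4 + 0 = 1/4
Marginal P(T) (column sums):
  P(T=0) = 5/8 + 0 + 1/4 = 7/8
  P(T=1) = 0 + 1/8 + 0 = 1/8

H(S) = -[(5/8)·log₂(5/8) + (1/8)·log₂(1/8) + (1/4)·log₂(1/4)]
  = 0.4238 + 0.3750 + 0.5000
  = 1.2988 bits
H(T) = -[(7/8)·log₂(7/8) + (1/8)·log₂(1/8)]
  = 0.1686 + 0.3750
  = 0.5436 bits
H(S,T) = -[(5/8)·log₂(5/8) + (1/8)·log₂(1/8) + (1/4)·log₂(1/4)]
  = 0.4238 + 0.3750 + 0.5000
  = 1.2988 bits

I(S;T) = H(S) + H(T) - H(S,T)
  = 1.2988 + 0.5436 - 1.2988
  = 0.5436 bits

Yes. I(S;T) = 0.5436 bits, which is > 0.1 bits.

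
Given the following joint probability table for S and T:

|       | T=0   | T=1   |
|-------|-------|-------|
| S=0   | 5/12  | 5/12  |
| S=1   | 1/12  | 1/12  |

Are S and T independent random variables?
Marginal P(S) (row sums):
  P(S=0) = 5/12 + 5/12 = 5/6
  P(S=1) = 1/12 + 1/12 = 1/6
Marginal P(T) (column sums):
  P(T=0) = 5/12 + 1/12 = 1/2
  P(T=1) = 5/12 + 1/12 = 1/2

S and T are independent iff P(S=i,T=j) = P(S=i)·P(T=j) for every cell.
  P(S=0)·P(T=0) = 5/6 × 1/2 = 5/12 = P(S=0,T=0) ✓
  P(S=0)·P(T=1) = 5/6 × 1/2 = 5/12 = P(S=0,T=1) ✓
  P(S=1)·P(T=0) = 1/6 × 1/2 = 1/12 = P(S=1,T=0) ✓
  P(S=1)·P(T=1) = 1/6 × 1/2 = 1/12 = P(S=1,T=1) ✓

Yes, S and T are independent: every cell factors, so I(S;T) = 0 bits.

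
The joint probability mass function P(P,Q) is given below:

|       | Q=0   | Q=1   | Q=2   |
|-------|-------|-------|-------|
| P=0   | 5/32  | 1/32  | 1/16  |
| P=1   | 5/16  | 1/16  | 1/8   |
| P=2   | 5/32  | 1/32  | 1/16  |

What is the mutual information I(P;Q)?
Marginal P(P) (row sums):
  P(P=0) = 5/32 + 1/32 + 1/16 = 1/4
  P(P=1) = 5/16 + 1/16 + 1/8 = 1/2
  P(P=2) = 5/32 + 1/32 + 1/16 = 1/4
Marginal P(Q) (column sums):
  P(Q=0) = 5/32 + 5/16 + 5/32 = 5/8
  P(Q=1) = 1/32 + 1/16 + 1/32 = 1/8
  P(Q=2) = 1/16 + 1/8 + 1/16 = 1/4

H(P) = -[(1/4)·log₂(1/4) + (1/2)·log₂(1/2) + (1/4)·log₂(1/4)]
  = 0.5000 + 0.5000 + 0.5000
  = 1.5000 bits
H(Q) = -[(5/8)·log₂(5/8) + (1/8)·log₂(1/8) + (1/4)·log₂(1/4)]
  = 0.4238 + 0.3750 + 0.5000
  = 1.2988 bits
H(P,Q) = -[(5/32)·log₂(5/32) + (1/32)·log₂(1/32) + (1/16)·log₂(1/16) + (5/16)·log₂(5/16) + (1/16)·log₂(1/16) + (1/8)·log₂(1/8) + (5/32)·log₂(5/32) + (1/32)·log₂(1/32) + (1/16)·log₂(1/16)]
  = 0.4184 + 0.1563 + 0.2500 + 0.5244 + 0.2500 + 0.3750 + 0.4184 + 0.1563 + 0.2500
  = 2.7988 bits

I(P;Q) = H(P) + H(Q) - H(P,Q)
  = 1.5000 + 1.2988 - 2.7988
  = 0.0000 bits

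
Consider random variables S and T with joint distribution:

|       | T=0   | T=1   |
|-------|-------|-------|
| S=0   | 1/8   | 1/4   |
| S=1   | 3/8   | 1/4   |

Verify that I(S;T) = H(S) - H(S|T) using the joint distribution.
Left side, from I(S;T) = H(S) + H(T) - H(S,T):
Marginal P(S) (row sums):
  P(S=0) = 1/8 + 1/4 = 3/8
  P(S=1) = 3/8 + 1/4 = 5/8
Marginal P(T) (column sums):
  P(T=0) = 1/8 + 3/8 = 1/2
  P(T=1) = 1/4 + 1/4 = 1/2

H(S) = -[(3/8)·log₂(3/8) + (5/8)·log₂(5/8)]
  = 0.5306 + 0.4238
  = 0.9544 bits
H(T) = -[(1/2)·log₂(1/2) + (1/2)·log₂(1/2)]
  = 0.5000 + 0.5000
  = 1.0000 bits
H(S,T) = -[(1/8)·log₂(1/8) + (1/4)·log₂(1/4) + (3/8)·log₂(3/8) + (1/4)·log₂(1/4)]
  = 0.3750 + 0.5000 + 0.5306 + 0.5000
  = 1.9056 bits

I(S;T) = H(S) + H(T) - H(S,T)
  = 0.9544 + 1.0000 - 1.9056
  = 0.0488 bits

Right side, with H(S|T) computed directly from the conditional probabilities:
H(S|T) = -Σ P(S,T)·log₂ P(S|T), where P(S|T) = P(S,T) / P(T)
  (S=0,T=0): P(S|T) = (1/8)/(1/2) = 1/4;  -(1/8)·log₂(1/4) = 0.2500
  (S=0,T=1): P(S|T) = (1/4)/(1/2) = 1/2;  -(1/4)·log₂(1/2) = 0.2500
  (S=1,T=0): P(S|T) = (3/8)/(1/2) = 3/4;  -(3/8)·log₂(3/4) = 0.1556
  (S=1,T=1): P(S|T) = (1/4)/(1/2) = 1/2;  -(1/4)·log₂(1/2) = 0.2500
H(S|T) = 0.2500 + 0.2500 + 0.1556 + 0.2500
  = 0.9056 bits
H(S) - H(S|T) = 0.9544 - 0.9056 = 0.0488 bits

Both sides equal 0.0488 bits, so I(S;T) = H(S) - H(S|T) ✓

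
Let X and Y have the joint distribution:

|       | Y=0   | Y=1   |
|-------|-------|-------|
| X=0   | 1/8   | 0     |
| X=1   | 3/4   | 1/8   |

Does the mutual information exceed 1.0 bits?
Marginal P(X) (row sums):
  P(X=0) = 1/8 + 0 = 1/8
  P(X=1) = 3/4 + 1/8 = 7/8
Marginal P(Y) (column sums):
  P(Y=0) = 1/8 + 3/4 = 7/8
  P(Y=1) = 0 + 1/8 = 1/8

H(X) = -[(1/8)·log₂(1/8) + (7/8)·log₂(7/8)]
  = 0.3750 + 0.1686
  = 0.5436 bits
H(Y) = -[(7/8)·log₂(7/8) + (1/8)·log₂(1/8)]
  = 0.1686 + 0.3750
  = 0.5436 bits
H(X,Y) = -[(1/8)·log₂(1/8) + (3/4)·log₂(3/4) + (1/8)·log₂(1/8)]
  = 0.3750 + 0.3113 + 0.3750
  = 1.0613 bits

I(X;Y) = H(X) + H(Y) - H(X,Y)
  = 0.5436 + 0.5436 - 1.0613
  = 0.0259 bits

No. I(X;Y) = 0.0259 bits, which is ≤ 1.0 bits.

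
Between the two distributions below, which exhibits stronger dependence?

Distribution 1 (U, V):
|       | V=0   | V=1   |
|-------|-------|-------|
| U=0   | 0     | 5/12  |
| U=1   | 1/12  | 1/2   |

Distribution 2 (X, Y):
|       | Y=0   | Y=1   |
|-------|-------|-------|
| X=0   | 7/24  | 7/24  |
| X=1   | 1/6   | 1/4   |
Distribution 1 (U, V):
Marginal P(U) (row sums):
  P(U=0) = 0 + 5/12 = 5/12
  P(U=1) = 1/12 + 1/2 = 7/12
Marginal P(V) (column sums):
  P(V=0) = 0 + 1/12 = 1/12
  P(V=1) = 5/12 + 1/2 = 11/12

H(U) = -[(5/12)·log₂(5/12) + (7/12)·log₂(7/12)]
  = 0.5263 + 0.4536
  = 0.9799 bits
H(V) = -[(1/12)·log₂(1/12) + (11/12)·log₂(11/12)]
  = 0.2987 + 0.1151
  = 0.4138 bits
H(U,V) = -[(5/12)·log₂(5/12) + (1/12)·log₂(1/12) + (1/2)·log₂(1/2)]
  = 0.5263 + 0.2987 + 0.5000
  = 1.3250 bits

I(U;V) = H(U) + H(V) - H(U,V)
  = 0.9799 + 0.4138 - 1.3250
  = 0.0687 bits

Distribution 2 (X, Y):
Marginal P(X) (row sums):
  P(X=0) = 7/24 + 7/24 = 7/12
  P(X=1) = 1/6 + 1/4 = 5/12
Marginal P(Y) (column sums):
  P(Y=0) = 7/24 + 1/6 = 11/24
  P(Y=1) = 7/24 + 1/4 = 13/24

H(X) = -[(7/12)·log₂(7/12) + (5/12)·log₂(5/12)]
  = 0.4536 + 0.5263
  = 0.9799 bits
H(Y) = -[(11/24)·log₂(11/24) + (13/24)·log₂(13/24)]
  = 0.5159 + 0.4791
  = 0.9950 bits
H(X,Y) = -[(7/24)·log₂(7/24) + (7/24)·log₂(7/24) + (1/6)·log₂(1/6) + (1/4)·log₂(1/4)]
  = 0.5185 + 0.5185 + 0.4308 + 0.5000
  = 1.9678 bits

I(X;Y) = H(X) + H(Y) - H(X,Y)
  = 0.9799 + 0.9950 - 1.9678
  = 0.0071 bits

I(U;V) = 0.0687 bits > I(X;Y) = 0.0071 bits, so (U, V) has the higher mutual information (stronger dependence).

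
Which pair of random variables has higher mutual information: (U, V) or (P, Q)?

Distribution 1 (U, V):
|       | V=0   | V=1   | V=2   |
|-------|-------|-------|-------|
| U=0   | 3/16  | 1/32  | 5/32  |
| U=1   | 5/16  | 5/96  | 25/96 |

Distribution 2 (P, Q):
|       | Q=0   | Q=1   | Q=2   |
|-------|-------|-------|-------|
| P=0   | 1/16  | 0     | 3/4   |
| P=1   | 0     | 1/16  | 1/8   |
Distribution 1 (U, V):
Marginal P(U) (row sums):
  P(U=0) = 3/16 + 1/32 + 5/32 = 3/8
  P(U=1) = 5/16 + 5/96 + 25/96 = 5/8
Marginal P(V) (column sums):
  P(V=0) = 3/16 + 5/16 = 1/2
  P(V=1) = 1/32 + 5/96 = 1/12
  P(V=2) = 5/32 + 25/96 = 5/12

H(U) = -[(3/8)·log₂(3/8) + (5/8)·log₂(5/8)]
  = 0.5306 + 0.4238
  = 0.9544 bits
H(V) = -[(1/2)·log₂(1/2) + (1/12)·log₂(1/12) + (5/12)·log₂(5/12)]
  = 0.5000 + 0.2987 + 0.5263
  = 1.3250 bits
H(U,V) = -[(3/16)·log₂(3/16) + (1/32)·log₂(1/32) + (5/32)·log₂(5/32) + (5/16)·log₂(5/16) + (5/96)·log₂(5/96) + (25/96)·log₂(25/96)]
  = 0.4528 + 0.1563 + 0.4184 + 0.5244 + 0.2220 + 0.5055
  = 2.2794 bits

I(U;V) = H(U) + H(V) - H(U,V)
  = 0.9544 + 1.3250 - 2.2794
  = 0.0000 bits

Distribution 2 (P, Q):
Marginal P(P) (row sums):
  P(P=0) = 1/16 + 0 + 3/4 = 13/16
  P(P=1) = 0 + 1/16 + 1/8 = 3/16
Marginal P(Q) (column sums):
  P(Q=0) = 1/16 + 0 = 1/16
  P(Q=1) = 0 + 1/16 = 1/16
  P(Q=2) = 3/4 + 1/8 = 7/8

H(P) = -[(13/16)·log₂(13/16) + (3/16)·log₂(3/16)]
  = 0.2434 + 0.4528
  = 0.6962 bits
H(Q) = -[(1/16)·log₂(1/16) + (1/16)·log₂(1/16) + (7/8)·log₂(7/8)]
  = 0.2500 + 0.2500 + 0.1686
  = 0.6686 bits
H(P,Q) = -[(1/16)·log₂(1/16) + (3/4)·log₂(3/4) + (1/16)·log₂(1/16) + (1/8)·log₂(1/8)]
  = 0.2500 + 0.3113 + 0.2500 + 0.3750
  = 1.1863 bits

I(P;Q) = H(P) + H(Q) - H(P,Q)
  = 0.6962 + 0.6686 - 1.1863
  = 0.1785 bits

I(P;Q) = 0.1785 bits > I(U;V) = 0.0000 bits, so (P, Q) has the higher mutual information (stronger dependence).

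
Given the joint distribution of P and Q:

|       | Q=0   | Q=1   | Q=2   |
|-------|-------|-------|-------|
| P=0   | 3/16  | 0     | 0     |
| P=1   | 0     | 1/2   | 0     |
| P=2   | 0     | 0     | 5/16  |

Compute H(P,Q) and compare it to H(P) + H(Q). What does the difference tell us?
Marginal P(P) (row sums):
  P(P=0) = 3/16 + 0 + 0 = 3/16
  P(P=1) = 0 + 1/2 + 0 = 1/2
  P(P=2) = 0 + 0 + 5/16 = 5/16
Marginal P(Q) (column sums):
  P(Q=0) = 3/16 + 0 + 0 = 3/16
  P(Q=1) = 0 + 1/2 + 0 = 1/2
  P(Q=2) = 0 + 0 + 5/16 = 5/16

H(P,Q) = -[(3/16)·log₂(3/16) + (1/2)·log₂(1/2) + (5/16)·log₂(5/16)]
  = 0.4528 + 0.5000 + 0.5244
  = 1.4772 bits
H(P) = -[(3/16)·log₂(3/16) + (1/2)·log₂(1/2) + (5/16)·log₂(5/16)]
  = 0.4528 + 0.5000 + 0.5244
  = 1.4772 bits
H(Q) = -[(3/16)·log₂(3/16) + (1/2)·log₂(1/2) + (5/16)·log₂(5/16)]
  = 0.4528 + 0.5000 + 0.5244
  = 1.4772 bits

H(P) + H(Q) = 1.4772 + 1.4772 = 2.9544 bits
Difference: H(P) + H(Q) - H(P,Q) = 2.9544 - 1.4772 = 1.4772 bits = I(P;Q)

The difference is the mutual information; it is positive here, so P and Q are dependent (knowing one reduces uncertainty about the other by 1.4772 bits).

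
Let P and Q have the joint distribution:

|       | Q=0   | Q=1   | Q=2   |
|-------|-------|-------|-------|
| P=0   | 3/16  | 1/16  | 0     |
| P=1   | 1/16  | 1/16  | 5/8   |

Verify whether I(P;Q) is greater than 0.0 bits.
Marginal P(P) (row sums):
  P(P=0) = 3/16 + 1/16 + 0 = 1/4
  P(P=1) = 1/16 + 1/16 + 5/8 = 3/4
Marginal P(Q) (column sums):
  P(Q=0) = 3/16 + 1/16 = 1/4
  P(Q=1) = 1/16 + 1/16 = 1/8
  P(Q=2) = 0 + 5/8 = 5/8

H(P) = -[(1/4)·log₂(1/4) + (3/4)·log₂(3/4)]
  = 0.5000 + 0.3113
  = 0.8113 bits
H(Q) = -[(1/4)·log₂(1/4) + (1/8)·log₂(1/8) + (5/8)·log₂(5/8)]
  = 0.5000 + 0.3750 + 0.4238
  = 1.2988 bits
H(P,Q) = -[(3/16)·log₂(3/16) + (1/16)·log₂(1/16) + (1/16)·log₂(1/16) + (1/16)·log₂(1/16) + (5/8)·log₂(5/8)]
  = 0.4528 + 0.2500 + 0.2500 + 0.2500 + 0.4238
  = 1.6266 bits

I(P;Q) = H(P) + H(Q) - H(P,Q)
  = 0.8113 + 1.2988 - 1.6266
  = 0.4835 bits

Yes. I(P;Q) = 0.4835 bits, which is > 0.0 bits.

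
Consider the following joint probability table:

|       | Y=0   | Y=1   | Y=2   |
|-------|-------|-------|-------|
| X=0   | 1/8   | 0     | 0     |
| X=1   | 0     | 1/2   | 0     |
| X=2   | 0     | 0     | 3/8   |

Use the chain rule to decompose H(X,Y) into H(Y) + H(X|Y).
By the chain rule: H(X,Y) = H(Y) + H(X|Y)

Marginal P(Y) (column sums):
  P(Y=0) = 1/8 + 0 + 0 = 1/8
  P(Y=1) = 0 + 1/2 + 0 = 1/2
  P(Y=2) = 0 + 0 + 3/8 = 3/8
H(Y) = -[(1/8)·log₂(1/8) + (1/2)·log₂(1/2) + (3/8)·log₂(3/8)]
  = 0.3750 + 0.5000 + 0.5306
  = 1.4056 bits
H(X|Y) = -Σ P(X,Y)·log₂ P(X|Y), where P(X|Y) = P(X,Y) / P(Y)
  (cells with P(X,Y) = 0 contribute 0)
  (X=0,Y=0): P(X|Y) = (1/8)/(1/8) = 1;  -(1/8)·log₂(1) = 0.0000
  (X=1,Y=1): P(X|Y) = (1/2)/(1/2) = 1;  -(1/2)·log₂(1) = 0.0000
  (X=2,Y=2): P(X|Y) = (3/8)/(3/8) = 1;  -(3/8)·log₂(1) = 0.0000
H(X|Y) = 0.0000 + 0.0000 + 0.0000
  = 0.0000 bits

H(X,Y) = H(Y) + H(X|Y) = 1.4056 + 0.0000 = 1.4056 bits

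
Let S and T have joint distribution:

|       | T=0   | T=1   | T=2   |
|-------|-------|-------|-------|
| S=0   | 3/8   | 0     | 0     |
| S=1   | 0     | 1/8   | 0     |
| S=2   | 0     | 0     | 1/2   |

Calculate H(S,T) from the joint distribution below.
H(S,T) = -Σ P(S,T) log₂ P(S,T), summed over the non-zero cells:
H(S,T) = -[(3/8)·log₂(3/8) + (1/8)·log₂(1/8) + (1/2)·log₂(1/2)]
  = 0.5306 + 0.3750 + 0.5000
  = 1.4056 bits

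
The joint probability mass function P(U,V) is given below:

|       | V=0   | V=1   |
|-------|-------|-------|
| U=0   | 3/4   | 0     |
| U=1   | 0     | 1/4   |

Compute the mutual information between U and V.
Marginal P(U) (row sums):
  P(U=0) = 3/4 + 0 = 3/4
  P(U=1) = 0 + 1/4 = 1/4
Marginal P(V) (column sums):
  P(V=0) = 3/4 + 0 = 3/4
  P(V=1) = 0 + 1/4 = 1/4

H(U) = -[(3/4)·log₂(3/4) + (1/4)·log₂(1/4)]
  = 0.3113 + 0.5000
  = 0.8113 bits
H(V) = -[(3/4)·log₂(3/4) + (1/4)·log₂(1/4)]
  = 0.3113 + 0.5000
  = 0.8113 bits
H(U,V) = -[(3/4)·log₂(3/4) + (1/4)·log₂(1/4)]
  = 0.3113 + 0.5000
  = 0.8113 bits

I(U;V) = H(U) + H(V) - H(U,V)
  = 0.8113 + 0.8113 - 0.8113
  = 0.8113 bits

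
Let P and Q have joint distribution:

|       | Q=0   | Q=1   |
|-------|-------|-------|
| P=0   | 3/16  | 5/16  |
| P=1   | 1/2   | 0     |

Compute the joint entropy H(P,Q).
H(P,Q) = -Σ P(P,Q) log₂ P(P,Q), summed over the non-zero cells:
H(P,Q) = -[(3/16)·log₂(3/16) + (5/16)·log₂(5/16) + (1/2)·log₂(1/2)]
  = 0.4528 + 0.5244 + 0.5000
  = 1.4772 bits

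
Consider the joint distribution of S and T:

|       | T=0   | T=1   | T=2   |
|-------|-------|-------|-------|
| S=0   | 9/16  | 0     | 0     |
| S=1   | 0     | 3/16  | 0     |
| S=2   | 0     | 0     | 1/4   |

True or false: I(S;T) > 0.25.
Marginal P(S) (row sums):
  P(S=0) = 9/16 + 0 + 0 = 9/16
  P(S=1) = 0 + 3/16 + 0 = 3/16
  P(S=2) = 0 + 0 + 1/4 = 1/4
Marginal P(T) (column sums):
  P(T=0) = 9/16 + 0 + 0 = 9/16
  P(T=1) = 0 + 3/16 + 0 = 3/16
  P(T=2) = 0 + 0 + 1/4 = 1/4

H(S) = -[(9/16)·log₂(9/16) + (3/16)·log₂(3/16) + (1/4)·log₂(1/4)]
  = 0.4669 + 0.4528 + 0.5000
  = 1.4197 bits
H(T) = -[(9/16)·log₂(9/16) + (3/16)·log₂(3/16) + (1/4)·log₂(1/4)]
  = 0.4669 + 0.4528 + 0.5000
  = 1.4197 bits
H(S,T) = -[(9/16)·log₂(9/16) + (3/16)·log₂(3/16) + (1/4)·log₂(1/4)]
  = 0.4669 + 0.4528 + 0.5000
  = 1.4197 bits

I(S;T) = H(S) + H(T) - H(S,T)
  = 1.4197 + 1.4197 - 1.4197
  = 1.4197 bits

True. I(S;T) = 1.4197 bits, which is > 0.25 bits.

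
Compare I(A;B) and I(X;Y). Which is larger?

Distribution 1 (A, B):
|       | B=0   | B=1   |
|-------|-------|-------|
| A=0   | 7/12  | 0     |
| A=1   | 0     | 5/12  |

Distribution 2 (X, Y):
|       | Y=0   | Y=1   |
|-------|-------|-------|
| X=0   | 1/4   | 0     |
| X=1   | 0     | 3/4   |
Distribution 1 (A, B):
Marginal P(A) (row sums):
  P(A=0) = 7/12 + 0 = 7/12
  P(A=1) = 0 + 5/12 = 5/12
Marginal P(B) (column sums):
  P(B=0) = 7/12 + 0 = 7/12
  P(B=1) = 0 + 5/12 = 5/12

H(A) = -[(7/12)·log₂(7/12) + (5/12)·log₂(5/12)]
  = 0.4536 + 0.5263
  = 0.9799 bits
H(B) = -[(7/12)·log₂(7/12) + (5/12)·log₂(5/12)]
  = 0.4536 + 0.5263
  = 0.9799 bits
H(A,B) = -[(7/12)·log₂(7/12) + (5/12)·log₂(5/12)]
  = 0.4536 + 0.5263
  = 0.9799 bits

I(A;B) = H(A) + H(B) - H(A,B)
  = 0.9799 + 0.9799 - 0.9799
  = 0.9799 bits

Distribution 2 (X, Y):
Marginal P(X) (row sums):
  P(X=0) = 1/4 + 0 = 1/4
  P(X=1) = 0 + 3/4 = 3/4
Marginal P(Y) (column sums):
  P(Y=0) = 1/4 + 0 = 1/4
  P(Y=1) = 0 + 3/4 = 3/4

H(X) = -[(1/4)·log₂(1/4) + (3/4)·log₂(3/4)]
  = 0.5000 + 0.3113
  = 0.8113 bits
H(Y) = -[(1/4)·log₂(1/4) + (3/4)·log₂(3/4)]
  = 0.5000 + 0.3113
  = 0.8113 bits
H(X,Y) = -[(1/4)·log₂(1/4) + (3/4)·log₂(3/4)]
  = 0.5000 + 0.3113
  = 0.8113 bits

I(X;Y) = H(X) + H(Y) - H(X,Y)
  = 0.8113 + 0.8113 - 0.8113
  = 0.8113 bits

I(A;B) = 0.9799 bits > I(X;Y) = 0.8113 bits, so (A, B) has the higher mutual information (stronger dependence).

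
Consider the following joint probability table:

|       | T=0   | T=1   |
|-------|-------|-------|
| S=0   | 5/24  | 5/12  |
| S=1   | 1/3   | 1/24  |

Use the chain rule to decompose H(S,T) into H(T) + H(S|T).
By the chain rule: H(S,T) = H(T) + H(S|T)

Marginal P(T) (column sums):
  P(T=0) = 5/24 + 1/3 = 13/24
  P(T=1) = 5/12 + 1/24 = 11/24
H(T) = -[(13/24)·log₂(13/24) + (11/24)·log₂(11/24)]
  = 0.4791 + 0.5159
  = 0.9950 bits
H(S|T) = -Σ P(S,T)·log₂ P(S|T), where P(S|T) = P(S,T) / P(T)
  (S=0,T=0): P(S|T) = (5/24)/(13/24) = 5/13;  -(5/24)·log₂(5/13) = 0.2872
  (S=0,T=1): P(S|T) = (5/12)/(11/24) = 10/11;  -(5/12)·log₂(10/11) = 0.0573
  (S=1,T=0): P(S|T) = (1/3)/(13/24) = 8/13;  -(1/3)·log₂(8/13) = 0.2335
  (S=1,T=1): P(S|T) = (1/24)/(11/24) = 1/11;  -(1/24)·log₂(1/11) = 0.1441
H(S|T) = 0.2872 + 0.0573 + 0.2335 + 0.1441
  = 0.7221 bits

H(S,T) = H(T) + H(S|T) = 0.9950 + 0.7221 = 1.7171 bits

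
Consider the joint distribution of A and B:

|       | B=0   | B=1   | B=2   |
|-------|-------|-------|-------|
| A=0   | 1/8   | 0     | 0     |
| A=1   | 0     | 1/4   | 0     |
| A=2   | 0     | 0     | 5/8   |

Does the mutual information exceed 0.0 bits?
Marginal P(A) (row sums):
  P(A=0) = 1/8 + 0 + 0 = 1/8
  P(A=1) = 0 + 1/4 + 0 = 1/4
  P(A=2) = 0 + 0 + 5/8 = 5/8
Marginal P(B) (column sums):
  P(B=0) = 1/8 + 0 + 0 = 1/8
  P(B=1) = 0 + 1/4 + 0 = 1/4
  P(B=2) = 0 + 0 + 5/8 = 5/8

H(A) = -[(1/8)·log₂(1/8) + (1/4)·log₂(1/4) + (5/8)·log₂(5/8)]
  = 0.3750 + 0.5000 + 0.4238
  = 1.2988 bits
H(B) = -[(1/8)·log₂(1/8) + (1/4)·log₂(1/4) + (5/8)·log₂(5/8)]
  = 0.3750 + 0.5000 + 0.4238
  = 1.2988 bits
H(A,B) = -[(1/8)·log₂(1/8) + (1/4)·log₂(1/4) + (5/8)·log₂(5/8)]
  = 0.3750 + 0.5000 + 0.4238
  = 1.2988 bits

I(A;B) = H(A) + H(B) - H(A,B)
  = 1.2988 + 1.2988 - 1.2988
  = 1.2988 bits

Yes. I(A;B) = 1.2988 bits, which is > 0.0 bits.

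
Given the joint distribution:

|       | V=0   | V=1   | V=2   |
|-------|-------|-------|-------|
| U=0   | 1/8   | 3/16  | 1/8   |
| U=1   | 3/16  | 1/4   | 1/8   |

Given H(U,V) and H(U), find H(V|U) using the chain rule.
From the chain rule: H(U,V) = H(U) + H(V|U)
Therefore: H(V|U) = H(U,V) - H(U)

H(U,V) = -[(1/8)·log₂(1/8) + (3/16)·log₂(3/16) + (1/8)·log₂(1/8) + (3/16)·log₂(3/16) + (1/4)·log₂(1/4) + (1/8)·log₂(1/8)]
  = 0.3750 + 0.4528 + 0.3750 + 0.4528 + 0.5000 + 0.3750
  = 2.5306 bits
Marginal P(U) (row sums):
  P(U=0) = 1/8 + 3/16 + 1/8 = 7/16
  P(U=1) = 3/16 + 1/4 + 1/8 = 9/16
H(U) = -[(7/16)·log₂(7/16) + (9/16)·log₂(9/16)]
  = 0.5218 + 0.4669
  = 0.9887 bits

H(V|U) = 2.5306 - 0.9887 = 1.5419 bits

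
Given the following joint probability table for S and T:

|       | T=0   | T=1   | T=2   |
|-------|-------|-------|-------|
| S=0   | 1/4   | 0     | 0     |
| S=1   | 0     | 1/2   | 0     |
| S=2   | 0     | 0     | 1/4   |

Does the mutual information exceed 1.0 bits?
Marginal P(S) (row sums):
  P(S=0) = 1/4 + 0 + 0 = 1/4
  P(S=1) = 0 + 1/2 + 0 = 1/2
  P(S=2) = 0 + 0 + 1/4 = 1/4
Marginal P(T) (column sums):
  P(T=0) = 1/4 + 0 + 0 = 1/4
  P(T=1) = 0 + 1/2 + 0 = 1/2
  P(T=2) = 0 + 0 + 1/4 = 1/4

H(S) = -[(1/4)·log₂(1/4) + (1/2)·log₂(1/2) + (1/4)·log₂(1/4)]
  = 0.5000 + 0.5000 + 0.5000
  = 1.5000 bits
H(T) = -[(1/4)·log₂(1/4) + (1/2)·log₂(1/2) + (1/4)·log₂(1/4)]
  = 0.5000 + 0.5000 + 0.5000
  = 1.5000 bits
H(S,T) = -[(1/4)·log₂(1/4) + (1/2)·log₂(1/2) + (1/4)·log₂(1/4)]
  = 0.5000 + 0.5000 + 0.5000
  = 1.5000 bits

I(S;T) = H(S) + H(T) - H(S,T)
  = 1.5000 + 1.5000 - 1.5000
  = 1.5000 bits

Yes. I(S;T) = 1.5000 bits, which is > 1.0 bits.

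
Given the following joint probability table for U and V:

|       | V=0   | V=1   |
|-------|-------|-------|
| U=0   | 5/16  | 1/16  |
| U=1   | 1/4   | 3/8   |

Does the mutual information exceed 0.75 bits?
Marginal P(U) (row sums):
  P(U=0) = 5/16 + 1/16 = 3/8
  P(U=1) = 1/4 + 3/8 = 5/8
Marginal P(V) (column sums):
  P(V=0) = 5/16 + 1/4 = 9/16
  P(V=1) = 1/16 + 3/8 = 7/16

H(U) = -[(3/8)·log₂(3/8) + (5/8)·log₂(5/8)]
  = 0.5306 + 0.4238
  = 0.9544 bits
H(V) = -[(9/16)·log₂(9/16) + (7/16)·log₂(7/16)]
  = 0.4669 + 0.5218
  = 0.9887 bits
H(U,V) = -[(5/16)·log₂(5/16) + (1/16)·log₂(1/16) + (1/4)·log₂(1/4) + (3/8)·log₂(3/8)]
  = 0.5244 + 0.2500 + 0.5000 + 0.5306
  = 1.8050 bits

I(U;V) = H(U) + H(V) - H(U,V)
  = 0.9544 + 0.9887 - 1.8050
  = 0.1381 bits

No. I(U;V) = 0.1381 bits, which is ≤ 0.75 bits.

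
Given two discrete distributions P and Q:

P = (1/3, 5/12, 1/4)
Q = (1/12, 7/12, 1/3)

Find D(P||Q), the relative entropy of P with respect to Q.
D(P||Q) = Σ P(i) log₂(P(i)/Q(i))
  i=0: (1/3) × log₂((1/3)/(1/12)) = (1/3) × log₂(4) = 0.6667
  i=1: (5/12) × log₂((5/12)/(7/12)) = (5/12) × log₂(5/7) = -0.2023
  i=2: (1/4) × log₂((1/4)/(1/3)) = (1/4) × log₂(3/4) = -0.1038
D(P||Q) = 0.6667 - 0.2023 - 0.1038
  = 0.3606 bits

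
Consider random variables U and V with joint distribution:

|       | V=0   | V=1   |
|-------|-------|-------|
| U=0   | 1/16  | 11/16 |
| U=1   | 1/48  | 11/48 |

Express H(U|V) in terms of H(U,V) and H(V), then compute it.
H(U|V) = H(U,V) - H(V)

Marginal P(V) (column sums):
  P(V=0) = 1/16 + 1/48 = 1/12
  P(V=1) = 11/16 + 11/48 = 11/12

H(U,V) = -[(1/16)·log₂(1/16) + (11/16)·log₂(11/16) + (1/48)·log₂(1/48) + (11/48)·log₂(11/48)]
  = 0.2500 + 0.3716 + 0.1164 + 0.4871
  = 1.2251 bits
H(V) = -[(1/12)·log₂(1/12) + (11/12)·log₂(11/12)]
  = 0.2987 + 0.1151
  = 0.4138 bits

H(U|V) = 1.2251 - 0.4138 = 0.8113 bits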